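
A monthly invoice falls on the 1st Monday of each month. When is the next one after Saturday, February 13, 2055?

February 2055 starts on a Monday, so its 1st Monday is February 1, 2055.
That is not after February 13, 2055, so look at March 2055.
March 2055 starts on a Monday, so its 1st Monday is March 1, 2055.

March 1, 2055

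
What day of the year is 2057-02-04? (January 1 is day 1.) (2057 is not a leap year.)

Days in months before February: 31 = 31.
Plus 4 days into February → day 35.

35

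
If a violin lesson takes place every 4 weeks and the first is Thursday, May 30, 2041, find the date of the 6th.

The 6th occurrence is 5 intervals after the first: 5 × 28 = 140 days after May 30, 2041.
May has 31 days — 1 day to the end of May leaves 139.
Jun has 30 days (109 left).
Jul has 31 days (78 left).
Aug has 31 days (47 left).
Sep has 30 days (17 left).
17 days into Oct → Oct 17, 2041.

Oct 17, 2041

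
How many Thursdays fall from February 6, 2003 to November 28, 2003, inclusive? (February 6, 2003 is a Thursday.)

43

February 6, 2003 is a Thursday; the first Thursday on or after it is February 6, 2003.
From February 6, 2003 to November 28, 2003: 22 + 31 + 30 + 31 + 30 + 31 + 31 + 30 + 31 + 28 = 295 days (rest of February, March, April, May, June, July, August, September, October, November).
295 ÷ 7 = 42 full weeks with remainder 1, so 42 more Thursdays after the first → 43.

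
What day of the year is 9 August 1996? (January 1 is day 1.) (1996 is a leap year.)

222

Days in months before August: 31 + 29 + 31 + 30 + 31 + 30 + 31 = 213.
Plus 9 days into August → day 222.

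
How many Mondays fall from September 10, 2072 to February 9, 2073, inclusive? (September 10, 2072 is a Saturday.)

September 10, 2072 is a Saturday; the first Monday on or after it is September 12, 2072 (2 days later).
From September 12, 2072 to February 9, 2073: 18 + 31 + 30 + 31 + 31 + 9 = 150 days (rest of September, October, November, December, January, February).
150 ÷ 7 = 21 full weeks with remainder 3, so 21 more Mondays after the first → 22.

22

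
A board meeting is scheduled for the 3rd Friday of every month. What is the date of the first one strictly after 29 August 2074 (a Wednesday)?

August 2074 starts on a Wednesday; its first Friday is the 3rd, so the 3rd Friday is the 17th — 17 August 2074.
That is not after 29 August 2074, so look at September 2074.
September 2074 starts on a Saturday; its first Friday is the 7th, so the 3rd Friday is the 21st — 21 September 2074.

21 September 2074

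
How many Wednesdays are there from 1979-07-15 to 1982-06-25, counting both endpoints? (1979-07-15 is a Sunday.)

154

1979-07-15 is a Sunday; the first Wednesday on or after it is 1979-07-18 (3 days later).
From 1979-07-18 to 1982-06-25: 166 + 366 + 365 + 176 = 1073 days (rest of 1979, 1980, 1981, to 1982-06-25 in 1982).
1073 ÷ 7 = 153 full weeks with remainder 2, so 153 more Wednesdays after the first → 154.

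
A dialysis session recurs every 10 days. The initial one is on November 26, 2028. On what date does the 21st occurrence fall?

June 14, 2029

The 21st occurrence is 20 intervals after the first: 20 × 10 = 200 days after November 26, 2028.
November has 30 days — 4 days to the end of November leaves 196.
December has 31 days (165 left).
January has 31 days (134 left).
February has 28 days (106 left).
March has 31 days (75 left).
April has 30 days (45 left).
May has 31 days (14 left).
14 days into June → June 14, 2029.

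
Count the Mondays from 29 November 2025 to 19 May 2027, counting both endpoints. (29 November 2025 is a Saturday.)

29 November 2025 is a Saturday; the first Monday on or after it is 1 December 2025 (2 days later).
From 1 December 2025 to 19 May 2027: 30 + 365 + 139 = 534 days (rest of 2025, 2026, to 19 May 2027 in 2027).
534 ÷ 7 = 76 full weeks with remainder 2, so 76 more Mondays after the first → 77.

77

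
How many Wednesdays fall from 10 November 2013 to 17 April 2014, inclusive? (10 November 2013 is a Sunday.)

10 November 2013 is a Sunday; the first Wednesday on or after it is 13 November 2013 (3 days later).
From 13 November 2013 to 17 April 2014: 17 + 31 + 31 + 28 + 31 + 17 = 155 days (rest of November, December, January, February, March, April).
155 ÷ 7 = 22 full weeks with remainder 1, so 22 more Wednesdays after the first → 23.

23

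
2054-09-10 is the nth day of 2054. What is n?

Days in months before September: 31 + 28 + 31 + 30 + 31 + 30 + 31 + 31 = 243.
Plus 10 days into September → day 253.

253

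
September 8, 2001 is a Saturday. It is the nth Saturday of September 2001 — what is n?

Day 8 falls in week ⌈8/7⌉ of the month.
Days 1–7 hold the 1st Saturday, 8–14 the 2nd, 15–21 the 3rd, 22–28 the 4th, 29–31 the 5th.
8 is in the range for the 2nd.

2nd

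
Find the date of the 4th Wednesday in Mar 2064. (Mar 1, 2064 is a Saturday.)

Mar 2064 begins on a Saturday, so the first Wednesday is Mar 5 (4 days later).
The 4th Wednesday is 3 weeks later: 5 + 21 = 26.

Mar 26, 2064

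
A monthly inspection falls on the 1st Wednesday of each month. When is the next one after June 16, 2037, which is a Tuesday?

July 1, 2037

June 2037 starts on a Monday, so its 1st Wednesday is June 3, 2037 (2 days in).
That is not after June 16, 2037, so look at July 2037.
July 2037 starts on a Wednesday, so its 1st Wednesday is July 1, 2037.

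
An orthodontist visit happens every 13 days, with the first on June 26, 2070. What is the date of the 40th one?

November 15, 2071

The 40th occurrence is 39 intervals after the first: 39 × 13 = 507 days after June 26, 2070.
June has 30 days — 4 days to the end of June leaves 503.
From end of June to end of 2070 is 184 days (319 left).
January has 31 days (288 left).
February has 28 days (260 left).
March has 31 days (229 left).
April has 30 days (199 left).
May has 31 days (168 left).
June has 30 days (138 left).
July has 31 days (107 left).
August has 31 days (76 left).
September has 30 days (46 left).
October has 31 days (15 left).
15 days into November → November 15, 2071.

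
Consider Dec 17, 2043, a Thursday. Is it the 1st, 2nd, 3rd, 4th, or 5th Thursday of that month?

3rd

Day 17 falls in week ⌈17/7⌉ of the month.
Days 1–7 hold the 1st Thursday, 8–14 the 2nd, 15–21 the 3rd, 22–28 the 4th, 29–31 the 5th.
17 is in the range for the 3rd.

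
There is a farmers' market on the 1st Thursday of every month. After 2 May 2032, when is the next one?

May 2032 starts on a Saturday, so its 1st Thursday is 6 May 2032 (5 days in).
6 May 2032 is after 2 May 2032, so that is the next one.

6 May 2032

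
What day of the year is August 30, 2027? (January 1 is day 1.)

Days in months before August: 31 + 28 + 31 + 30 + 31 + 30 + 31 = 212.
Plus 30 days into August → day 242.

242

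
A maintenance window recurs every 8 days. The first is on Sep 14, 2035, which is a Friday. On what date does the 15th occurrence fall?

The 15th occurrence is 14 intervals after the first: 14 × 8 = 112 days after Sep 14, 2035.
Sep has 30 days — 16 days to the end of Sep leaves 96.
Oct has 31 days (65 left).
Nov has 30 days (35 left).
Dec has 31 days (4 left).
4 days into Jan → Jan 4, 2036.

Jan 4, 2036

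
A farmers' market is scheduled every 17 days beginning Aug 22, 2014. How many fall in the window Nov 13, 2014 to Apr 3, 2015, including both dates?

9

Occurrences land 17·i days after Aug 22, 2014 for i = 0, 1, 2, …
Nov 13, 2014 is 83 days after the start; 83 ÷ 17 = 4 remainder 15; since the remainder is 15, round up to i = 5. First occurrence in the window: #6 on Nov 15, 2014 (5×17 = 85 days in).
Apr 3, 2015 is 224 days after the start; 224 ÷ 17 = 13 remainder 3. Last occurrence in the window: #14 on Mar 31, 2015.
Occurrences #6 through #14: 9 in total.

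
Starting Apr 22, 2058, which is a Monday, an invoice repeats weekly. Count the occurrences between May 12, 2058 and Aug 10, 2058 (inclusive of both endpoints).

Occurrences land 7·i days after Apr 22, 2058 for i = 0, 1, 2, …
May 12, 2058 is 20 days after the start; 20 ÷ 7 = 2 remainder 6; since the remainder is 6, round up to i = 3. First occurrence in the window: #4 on May 13, 2058 (3×7 = 21 days in).
Aug 10, 2058 is 110 days after the start; 110 ÷ 7 = 15 remainder 5. Last occurrence in the window: #16 on Aug 5, 2058.
Occurrences #4 through #16: 13 in total.

13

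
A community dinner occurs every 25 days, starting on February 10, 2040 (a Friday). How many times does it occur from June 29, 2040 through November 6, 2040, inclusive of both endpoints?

Occurrences land 25·i days after February 10, 2040 for i = 0, 1, 2, …
June 29, 2040 is 140 days after the start; 140 ÷ 25 = 5 remainder 15; since the remainder is 15, round up to i = 6. First occurrence in the window: #7 on July 9, 2040 (6×25 = 150 days in).
November 6, 2040 is 270 days after the start; 270 ÷ 25 = 10 remainder 20. Last occurrence in the window: #11 on October 17, 2040.
Occurrences #7 through #11: 5 in total.

5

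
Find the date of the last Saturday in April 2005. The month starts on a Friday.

30 April 2005

April 2005 begins on a Friday, so the first Saturday is April 2 (1 day later).
April 2005 has 30 days. Adding weeks: 2, 9, 16, 23, 30 — the last one ≤ 30 is the 30th.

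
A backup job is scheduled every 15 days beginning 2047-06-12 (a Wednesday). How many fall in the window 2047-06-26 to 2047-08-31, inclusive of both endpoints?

5

Occurrences land 15·i days after 2047-06-12 for i = 0, 1, 2, …
2047-06-26 is 14 days after the start; 14 ÷ 15 = 0 remainder 14; since the remainder is 14, round up to i = 1. First occurrence in the window: #2 on 2047-06-27 (1×15 = 15 days in).
2047-08-31 is 80 days after the start; 80 ÷ 15 = 5 remainder 5. Last occurrence in the window: #6 on 2047-08-26.
Occurrences #2 through #6: 5 in total.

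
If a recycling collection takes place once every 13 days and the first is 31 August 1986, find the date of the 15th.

1 March 1987

The 15th occurrence is 14 intervals after the first: 14 × 13 = 182 days after 31 August 1986.
August has 31 days — 0 days to the end of August leaves 182.
September has 30 days (152 left).
October has 31 days (121 left).
November has 30 days (91 left).
December has 31 days (60 left).
January has 31 days (29 left).
February has 28 days (1 left).
1 day into March → 1 March 1987.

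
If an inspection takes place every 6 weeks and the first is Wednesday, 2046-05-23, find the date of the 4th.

The 4th occurrence is 3 intervals after the first: 3 × 42 = 126 days after 2046-05-23.
May has 31 days — 8 days to the end of May leaves 118.
June has 30 days (88 left).
July has 31 days (57 left).
August has 31 days (26 left).
26 days into September → 2046-09-26.

2046-09-26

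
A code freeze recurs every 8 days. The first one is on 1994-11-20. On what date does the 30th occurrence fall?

1995-07-10

The 30th occurrence is 29 intervals after the first: 29 × 8 = 232 days after 1994-11-20.
November has 30 days — 10 days to the end of November leaves 222.
December has 31 days (191 left).
January has 31 days (160 left).
February has 28 days (132 left).
March has 31 days (101 left).
April has 30 days (71 left).
May has 31 days (40 left).
June has 30 days (10 left).
10 days into July → 1995-07-10.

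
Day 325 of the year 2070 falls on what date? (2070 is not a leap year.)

January has 31 days (325 − 31 = 294 remain).
February has 28 days (294 − 28 = 266 remain).
March has 31 days (266 − 31 = 235 remain).
April has 30 days (235 − 30 = 205 remain).
May has 31 days (205 − 31 = 174 remain).
June has 30 days (174 − 30 = 144 remain).
July has 31 days (144 − 31 = 113 remain).
August has 31 days (113 − 31 = 82 remain).
September has 30 days (82 − 30 = 52 remain).
October has 31 days (52 − 31 = 21 remain).
21 into November → November 21.

21 November 2070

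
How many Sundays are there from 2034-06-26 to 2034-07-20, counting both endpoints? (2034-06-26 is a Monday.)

3

2034-06-26 is a Monday; the first Sunday on or after it is 2034-07-02 (6 days later).
From 2034-07-02 to 2034-07-20 is 20 − 2 = 18 days.
18 ÷ 7 = 2 full weeks with remainder 4, so 2 more Sundays after the first → 3.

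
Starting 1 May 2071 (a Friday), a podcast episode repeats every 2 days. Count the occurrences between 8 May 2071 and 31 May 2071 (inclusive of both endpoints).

12

Occurrences land 2·i days after 1 May 2071 for i = 0, 1, 2, …
8 May 2071 is 7 days after the start; 7 ÷ 2 = 3 remainder 1; since the remainder is 1, round up to i = 4. First occurrence in the window: #5 on 9 May 2071 (4×2 = 8 days in).
31 May 2071 is 30 days after the start; 30 ÷ 2 = 15 remainder 0. Last occurrence in the window: #16 on 31 May 2071.
Occurrences #5 through #16: 12 in total.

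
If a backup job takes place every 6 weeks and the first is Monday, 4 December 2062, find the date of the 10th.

The 10th occurrence is 9 intervals after the first: 9 × 42 = 378 days after 4 December 2062.
December has 31 days — 27 days to the end of December leaves 351.
January has 31 days (320 left).
February has 28 days (292 left).
March has 31 days (261 left).
April has 30 days (231 left).
May has 31 days (200 left).
June has 30 days (170 left).
July has 31 days (139 left).
August has 31 days (108 left).
September has 30 days (78 left).
October has 31 days (47 left).
November has 30 days (17 left).
17 days into December → 17 December 2063.

17 December 2063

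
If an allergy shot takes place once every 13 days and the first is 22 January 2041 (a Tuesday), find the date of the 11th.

The 11th occurrence is 10 intervals after the first: 10 × 13 = 130 days after 22 January 2041.
January has 31 days — 9 days to the end of January leaves 121.
February has 28 days (93 left).
March has 31 days (62 left).
April has 30 days (32 left).
May has 31 days (1 left).
1 day into June → 1 June 2041.

1 June 2041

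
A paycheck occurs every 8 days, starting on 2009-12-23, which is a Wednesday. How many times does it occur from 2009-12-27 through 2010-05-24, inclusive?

19

Occurrences land 8·i days after 2009-12-23 for i = 0, 1, 2, …
2009-12-27 is 4 days after the start; 4 ÷ 8 = 0 remainder 4; since the remainder is 4, round up to i = 1. First occurrence in the window: #2 on 2009-12-31 (1×8 = 8 days in).
2010-05-24 is 152 days after the start; 152 ÷ 8 = 19 remainder 0. Last occurrence in the window: #20 on 2010-05-24.
Occurrences #2 through #20: 19 in total.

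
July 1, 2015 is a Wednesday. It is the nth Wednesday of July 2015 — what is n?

1st

Day 1 falls in week ⌈1/7⌉ of the month.
Days 1–7 hold the 1st Wednesday, 8–14 the 2nd, 15–21 the 3rd, 22–28 the 4th, 29–31 the 5th.
1 is in the range for the 1st.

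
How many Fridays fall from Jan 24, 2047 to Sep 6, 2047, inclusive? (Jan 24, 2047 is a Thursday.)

Jan 24, 2047 is a Thursday; the first Friday on or after it is Jan 25, 2047 (1 day later).
From Jan 25, 2047 to Sep 6, 2047: 6 + 28 + 31 + 30 + 31 + 30 + 31 + 31 + 6 = 224 days (rest of Jan, Feb, Mar, Apr, May, Jun, Jul, Aug, Sep).
224 ÷ 7 = 32 full weeks with remainder 0, so 32 more Fridays after the first → 33.

33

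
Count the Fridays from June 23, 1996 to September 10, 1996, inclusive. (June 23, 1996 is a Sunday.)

June 23, 1996 is a Sunday; the first Friday on or after it is June 28, 1996 (5 days later).
From June 28, 1996 to September 10, 1996: 2 + 31 + 31 + 10 = 74 days (rest of June, July, August, September).
74 ÷ 7 = 10 full weeks with remainder 4, so 10 more Fridays after the first → 11.

11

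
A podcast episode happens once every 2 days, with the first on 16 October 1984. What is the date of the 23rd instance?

The 23rd occurrence is 22 intervals after the first: 22 × 2 = 44 days after 16 October 1984.
October has 31 days — 15 days to the end of October leaves 29.
29 days into November → 29 November 1984.

29 November 1984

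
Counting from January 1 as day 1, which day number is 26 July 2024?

208

Days in months before July: 31 + 29 + 31 + 30 + 31 + 30 = 182.
Plus 26 days into July → day 208.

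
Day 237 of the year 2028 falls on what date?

Aug 24, 2028

Jan has 31 days (237 − 31 = 206 remain).
Feb has 29 days (206 − 29 = 177 remain).
Mar has 31 days (177 − 31 = 146 remain).
Apr has 30 days (146 − 30 = 116 remain).
May has 31 days (116 − 31 = 85 remain).
Jun has 30 days (85 − 30 = 55 remain).
Jul has 31 days (55 − 31 = 24 remain).
24 into Aug → Aug 24.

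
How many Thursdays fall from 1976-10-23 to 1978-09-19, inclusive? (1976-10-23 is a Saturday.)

99

1976-10-23 is a Saturday; the first Thursday on or after it is 1976-10-28 (5 days later).
From 1976-10-28 to 1978-09-19: 64 + 365 + 262 = 691 days (rest of 1976, 1977, to 1978-09-19 in 1978).
691 ÷ 7 = 98 full weeks with remainder 5, so 98 more Thursdays after the first → 99.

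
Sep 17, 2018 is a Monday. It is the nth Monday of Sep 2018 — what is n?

3rd

Day 17 falls in week ⌈17/7⌉ of the month.
Days 1–7 hold the 1st Monday, 8–14 the 2nd, 15–21 the 3rd, 22–28 the 4th, 29–31 the 5th.
17 is in the range for the 3rd.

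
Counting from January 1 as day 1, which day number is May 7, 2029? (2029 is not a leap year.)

Days in months before May: 31 + 28 + 31 + 30 = 120.
Plus 7 days into May → day 127.

127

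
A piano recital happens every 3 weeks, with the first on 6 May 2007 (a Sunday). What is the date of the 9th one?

21 October 2007

The 9th occurrence is 8 intervals after the first: 8 × 21 = 168 days after 6 May 2007.
May has 31 days — 25 days to the end of May leaves 143.
June has 30 days (113 left).
July has 31 days (82 left).
August has 31 days (51 left).
September has 30 days (21 left).
21 days into October → 21 October 2007.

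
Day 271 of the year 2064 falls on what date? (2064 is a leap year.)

September 27, 2064

January has 31 days (271 − 31 = 240 remain).
February has 29 days (240 − 29 = 211 remain).
March has 31 days (211 − 31 = 180 remain).
April has 30 days (180 − 30 = 150 remain).
May has 31 days (150 − 31 = 119 remain).
June has 30 days (119 − 30 = 89 remain).
July has 31 days (89 − 31 = 58 remain).
August has 31 days (58 − 31 = 27 remain).
27 into September → September 27.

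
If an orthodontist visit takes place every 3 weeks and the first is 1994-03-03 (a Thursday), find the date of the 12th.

The 12th occurrence is 11 intervals after the first: 11 × 21 = 231 days after 1994-03-03.
March has 31 days — 28 days to the end of March leaves 203.
April has 30 days (173 left).
May has 31 days (142 left).
June has 30 days (112 left).
July has 31 days (81 left).
August has 31 days (50 left).
September has 30 days (20 left).
20 days into October → 1994-10-20.

1994-10-20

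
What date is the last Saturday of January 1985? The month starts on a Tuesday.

January 1985 begins on a Tuesday, so the first Saturday is January 5 (4 days later).
January 1985 has 31 days. Adding weeks: 5, 12, 19, 26 — the last one ≤ 31 is the 26th.

26 January 1985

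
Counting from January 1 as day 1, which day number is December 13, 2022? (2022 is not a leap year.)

347

Days in months before December: 31 + 28 + 31 + 30 + 31 + 30 + 31 + 31 + 30 + 31 + 30 = 334.
Plus 13 days into December → day 347.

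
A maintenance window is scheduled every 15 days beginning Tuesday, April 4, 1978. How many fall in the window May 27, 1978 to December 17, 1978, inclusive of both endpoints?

Occurrences land 15·i days after April 4, 1978 for i = 0, 1, 2, …
May 27, 1978 is 53 days after the start; 53 ÷ 15 = 3 remainder 8; since the remainder is 8, round up to i = 4. First occurrence in the window: #5 on June 3, 1978 (4×15 = 60 days in).
December 17, 1978 is 257 days after the start; 257 ÷ 15 = 17 remainder 2. Last occurrence in the window: #18 on December 15, 1978.
Occurrences #5 through #18: 14 in total.

14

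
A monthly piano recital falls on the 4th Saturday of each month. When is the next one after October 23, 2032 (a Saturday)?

November 27, 2032

October 2032 starts on a Friday; its first Saturday is the 2nd, so the 4th Saturday is the 23rd — October 23, 2032.
That is not after October 23, 2032, so look at November 2032.
November 2032 starts on a Monday; its first Saturday is the 6th, so the 4th Saturday is the 27th — November 27, 2032.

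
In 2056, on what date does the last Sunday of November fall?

November 26, 2056

The first Sunday of November 2056 is November 5.
November 2056 has 30 days. Adding weeks: 5, 12, 19, 26 — the last one ≤ 30 is the 26th.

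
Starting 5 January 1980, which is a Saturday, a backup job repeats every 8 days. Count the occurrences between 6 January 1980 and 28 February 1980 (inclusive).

6

Occurrences land 8·i days after 5 January 1980 for i = 0, 1, 2, …
6 January 1980 is 1 day after the start; 1 ÷ 8 = 0 remainder 1; since the remainder is 1, round up to i = 1. First occurrence in the window: #2 on 13 January 1980 (1×8 = 8 days in).
28 February 1980 is 54 days after the start; 54 ÷ 8 = 6 remainder 6. Last occurrence in the window: #7 on 22 February 1980.
Occurrences #2 through #7: 6 in total.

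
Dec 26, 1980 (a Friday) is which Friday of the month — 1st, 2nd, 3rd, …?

Day 26 falls in week ⌈26/7⌉ of the month.
Days 1–7 hold the 1st Friday, 8–14 the 2nd, 15–21 the 3rd, 22–28 the 4th, 29–31 the 5th.
26 is in the range for the 4th.

4th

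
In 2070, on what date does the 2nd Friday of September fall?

September 12, 2070

September 2070 begins on a Monday, so the first Friday is September 5 (4 days later).
The 2nd Friday is 1 weeks later: 5 + 7 = 12.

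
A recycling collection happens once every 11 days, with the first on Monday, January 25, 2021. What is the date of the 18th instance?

The 18th occurrence is 17 intervals after the first: 17 × 11 = 187 days after January 25, 2021.
January has 31 days — 6 days to the end of January leaves 181.
February has 28 days (153 left).
March has 31 days (122 left).
April has 30 days (92 left).
May has 31 days (61 left).
June has 30 days (31 left).
31 days into July → July 31, 2021.

July 31, 2021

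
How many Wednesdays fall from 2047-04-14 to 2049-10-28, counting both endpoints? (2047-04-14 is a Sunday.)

2047-04-14 is a Sunday; the first Wednesday on or after it is 2047-04-17 (3 days later).
From 2047-04-17 to 2049-10-28: 258 + 366 + 301 = 925 days (rest of 2047, 2048, to 2049-10-28 in 2049).
925 ÷ 7 = 132 full weeks with remainder 1, so 132 more Wednesdays after the first → 133.

133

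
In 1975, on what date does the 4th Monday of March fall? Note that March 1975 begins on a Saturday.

March 1975 begins on a Saturday, so the first Monday is March 3 (2 days later).
The 4th Monday is 3 weeks later: 3 + 21 = 24.

March 24, 1975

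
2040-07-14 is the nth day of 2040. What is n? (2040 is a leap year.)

Days in months before July: 31 + 29 + 31 + 30 + 31 + 30 = 182.
Plus 14 days into July → day 196.

196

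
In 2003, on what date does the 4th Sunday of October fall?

2003-10-26

The first Sunday of October 2003 is October 5.
The 4th Sunday is 3 weeks later: 5 + 21 = 26.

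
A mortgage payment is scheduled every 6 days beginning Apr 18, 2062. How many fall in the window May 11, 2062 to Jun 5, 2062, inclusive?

5

Occurrences land 6·i days after Apr 18, 2062 for i = 0, 1, 2, …
May 11, 2062 is 23 days after the start; 23 ÷ 6 = 3 remainder 5; since the remainder is 5, round up to i = 4. First occurrence in the window: #5 on May 12, 2062 (4×6 = 24 days in).
Jun 5, 2062 is 48 days after the start; 48 ÷ 6 = 8 remainder 0. Last occurrence in the window: #9 on Jun 5, 2062.
Occurrences #5 through #9: 5 in total.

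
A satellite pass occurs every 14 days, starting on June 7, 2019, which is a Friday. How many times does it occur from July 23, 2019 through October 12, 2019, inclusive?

Occurrences land 14·i days after June 7, 2019 for i = 0, 1, 2, …
July 23, 2019 is 46 days after the start; 46 ÷ 14 = 3 remainder 4; since the remainder is 4, round up to i = 4. First occurrence in the window: #5 on August 2, 2019 (4×14 = 56 days in).
October 12, 2019 is 127 days after the start; 127 ÷ 14 = 9 remainder 1. Last occurrence in the window: #10 on October 11, 2019.
Occurrences #5 through #10: 6 in total.

6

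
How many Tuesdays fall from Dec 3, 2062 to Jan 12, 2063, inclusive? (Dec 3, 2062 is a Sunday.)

Dec 3, 2062 is a Sunday; the first Tuesday on or after it is Dec 5, 2062 (2 days later).
From Dec 5, 2062 to Jan 12, 2063: 26 + 12 = 38 days (rest of Dec, Jan).
38 ÷ 7 = 5 full weeks with remainder 3, so 5 more Tuesdays after the first → 6.

6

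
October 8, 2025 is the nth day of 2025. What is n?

Days in months before October: 31 + 28 + 31 + 30 + 31 + 30 + 31 + 31 + 30 = 273.
Plus 8 days into October → day 281.

281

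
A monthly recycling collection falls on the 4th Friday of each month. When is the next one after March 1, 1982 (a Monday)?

March 26, 1982

March 1982 starts on a Monday; its first Friday is the 5th, so the 4th Friday is the 26th — March 26, 1982.
March 26, 1982 is after March 1, 1982, so that is the next one.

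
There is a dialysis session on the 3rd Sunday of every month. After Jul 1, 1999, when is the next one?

Jul 1999 starts on a Thursday; its first Sunday is the 4th, so the 3rd Sunday is the 18th — Jul 18, 1999.
Jul 18, 1999 is after Jul 1, 1999, so that is the next one.

Jul 18, 1999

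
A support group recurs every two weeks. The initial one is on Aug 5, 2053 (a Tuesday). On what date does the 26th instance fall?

Jul 21, 2054

The 26th occurrence is 25 intervals after the first: 25 × 14 = 350 days after Aug 5, 2053.
Aug has 31 days — 26 days to the end of Aug leaves 324.
Sep has 30 days (294 left).
Oct has 31 days (263 left).
Nov has 30 days (233 left).
Dec has 31 days (202 left).
Jan has 31 days (171 left).
Feb has 28 days (143 left).
Mar has 31 days (112 left).
Apr has 30 days (82 left).
May has 31 days (51 left).
Jun has 30 days (21 left).
21 days into Jul → Jul 21, 2054.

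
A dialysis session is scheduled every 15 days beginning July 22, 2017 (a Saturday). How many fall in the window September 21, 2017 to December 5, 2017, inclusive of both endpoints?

Occurrences land 15·i days after July 22, 2017 for i = 0, 1, 2, …
September 21, 2017 is 61 days after the start; 61 ÷ 15 = 4 remainder 1; since the remainder is 1, round up to i = 5. First occurrence in the window: #6 on October 5, 2017 (5×15 = 75 days in).
December 5, 2017 is 136 days after the start; 136 ÷ 15 = 9 remainder 1. Last occurrence in the window: #10 on December 4, 2017.
Occurrences #6 through #10: 5 in total.

5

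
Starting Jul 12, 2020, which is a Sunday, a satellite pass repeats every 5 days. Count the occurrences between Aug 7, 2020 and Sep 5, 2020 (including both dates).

Occurrences land 5·i days after Jul 12, 2020 for i = 0, 1, 2, …
Aug 7, 2020 is 26 days after the start; 26 ÷ 5 = 5 remainder 1; since the remainder is 1, round up to i = 6. First occurrence in the window: #7 on Aug 11, 2020 (6×5 = 30 days in).
Sep 5, 2020 is 55 days after the start; 55 ÷ 5 = 11 remainder 0. Last occurrence in the window: #12 on Sep 5, 2020.
Occurrences #7 through #12: 6 in total.

6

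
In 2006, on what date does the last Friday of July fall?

28 July 2006

The first Friday of July 2006 is July 7.
July 2006 has 31 days. Adding weeks: 7, 14, 21, 28 — the last one ≤ 31 is the 28th.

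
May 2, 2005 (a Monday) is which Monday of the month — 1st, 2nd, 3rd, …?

Day 2 falls in week ⌈2/7⌉ of the month.
Days 1–7 hold the 1st Monday, 8–14 the 2nd, 15–21 the 3rd, 22–28 the 4th, 29–31 the 5th.
2 is in the range for the 1st.

1st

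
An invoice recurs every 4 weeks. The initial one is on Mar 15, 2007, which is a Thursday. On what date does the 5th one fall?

Jul 5, 2007

The 5th occurrence is 4 intervals after the first: 4 × 28 = 112 days after Mar 15, 2007.
Mar has 31 days — 16 days to the end of Mar leaves 96.
Apr has 30 days (66 left).
May has 31 days (35 left).
Jun has 30 days (5 left).
5 days into Jul → Jul 5, 2007.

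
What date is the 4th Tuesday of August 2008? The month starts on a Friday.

August 2008 begins on a Friday, so the first Tuesday is August 5 (4 days later).
The 4th Tuesday is 3 weeks later: 5 + 21 = 26.

August 26, 2008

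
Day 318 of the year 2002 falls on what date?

November 14, 2002

January has 31 days (318 − 31 = 287 remain).
February has 28 days (287 − 28 = 259 remain).
March has 31 days (259 − 31 = 228 remain).
April has 30 days (228 − 30 = 198 remain).
May has 31 days (198 − 31 = 167 remain).
June has 30 days (167 − 30 = 137 remain).
July has 31 days (137 − 31 = 106 remain).
August has 31 days (106 − 31 = 75 remain).
September has 30 days (75 − 30 = 45 remain).
October has 31 days (45 − 31 = 14 remain).
14 into November → November 14.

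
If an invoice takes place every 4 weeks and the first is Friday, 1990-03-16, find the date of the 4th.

1990-06-08

The 4th occurrence is 3 intervals after the first: 3 × 28 = 84 days after 1990-03-16.
March has 31 days — 15 days to the end of March leaves 69.
April has 30 days (39 left).
May has 31 days (8 left).
8 days into June → 1990-06-08.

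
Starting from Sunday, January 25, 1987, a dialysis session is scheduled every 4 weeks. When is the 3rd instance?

March 22, 1987

The 3rd occurrence is 2 intervals after the first: 2 × 28 = 56 days after January 25, 1987.
January has 31 days — 6 days to the end of January leaves 50.
February has 28 days (22 left).
22 days into March → March 22, 1987.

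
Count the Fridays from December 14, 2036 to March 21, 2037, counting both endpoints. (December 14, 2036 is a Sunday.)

December 14, 2036 is a Sunday; the first Friday on or after it is December 19, 2036 (5 days later).
From December 19, 2036 to March 21, 2037: 12 + 31 + 28 + 21 = 92 days (rest of December, January, February, March).
92 ÷ 7 = 13 full weeks with remainder 1, so 13 more Fridays after the first → 14.

14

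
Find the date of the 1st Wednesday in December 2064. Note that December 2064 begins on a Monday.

December 2064 begins on a Monday, so the first Wednesday is December 3 (2 days later).

December 3, 2064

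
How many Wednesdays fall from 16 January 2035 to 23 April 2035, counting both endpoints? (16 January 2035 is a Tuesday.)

16 January 2035 is a Tuesday; the first Wednesday on or after it is 17 January 2035 (1 day later).
From 17 January 2035 to 23 April 2035: 14 + 28 + 31 + 23 = 96 days (rest of January, February, March, April).
96 ÷ 7 = 13 full weeks with remainder 5, so 13 more Wednesdays after the first → 14.

14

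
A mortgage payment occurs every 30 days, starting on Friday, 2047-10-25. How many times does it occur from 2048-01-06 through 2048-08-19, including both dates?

7

Occurrences land 30·i days after 2047-10-25 for i = 0, 1, 2, …
2048-01-06 is 73 days after the start; 73 ÷ 30 = 2 remainder 13; since the remainder is 13, round up to i = 3. First occurrence in the window: #4 on 2048-01-23 (3×30 = 90 days in).
2048-08-19 is 299 days after the start; 299 ÷ 30 = 9 remainder 29. Last occurrence in the window: #10 on 2048-07-21.
Occurrences #4 through #10: 7 in total.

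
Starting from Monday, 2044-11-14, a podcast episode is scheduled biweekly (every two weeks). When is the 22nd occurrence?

2045-09-04

The 22nd occurrence is 21 intervals after the first: 21 × 14 = 294 days after 2044-11-14.
November has 30 days — 16 days to the end of November leaves 278.
December has 31 days (247 left).
January has 31 days (216 left).
February has 28 days (188 left).
March has 31 days (157 left).
April has 30 days (127 left).
May has 31 days (96 left).
June has 30 days (66 left).
July has 31 days (35 left).
August has 31 days (4 left).
4 days into September → 2045-09-04.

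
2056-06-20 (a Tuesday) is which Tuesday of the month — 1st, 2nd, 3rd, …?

3rd

Day 20 falls in week ⌈20/7⌉ of the month.
Days 1–7 hold the 1st Tuesday, 8–14 the 2nd, 15–21 the 3rd, 22–28 the 4th, 29–31 the 5th.
20 is in the range for the 3rd.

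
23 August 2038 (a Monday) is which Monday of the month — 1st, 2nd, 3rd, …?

4th

Day 23 falls in week ⌈23/7⌉ of the month.
Days 1–7 hold the 1st Monday, 8–14 the 2nd, 15–21 the 3rd, 22–28 the 4th, 29–31 the 5th.
23 is in the range for the 4th.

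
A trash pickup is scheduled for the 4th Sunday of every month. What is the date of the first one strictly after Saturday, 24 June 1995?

June 1995 starts on a Thursday; its first Sunday is the 4th, so the 4th Sunday is the 25th — 25 June 1995.
25 June 1995 is after 24 June 1995, so that is the next one.

25 June 1995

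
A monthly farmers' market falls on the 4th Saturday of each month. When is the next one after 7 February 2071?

February 2071 starts on a Sunday; its first Saturday is the 7th, so the 4th Saturday is the 28th — 28 February 2071.
28 February 2071 is after 7 February 2071, so that is the next one.

28 February 2071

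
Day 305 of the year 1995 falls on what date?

January has 31 days (305 − 31 = 274 remain).
February has 28 days (274 − 28 = 246 remain).
March has 31 days (246 − 31 = 215 remain).
April has 30 days (215 − 30 = 185 remain).
May has 31 days (185 − 31 = 154 remain).
June has 30 days (154 − 30 = 124 remain).
July has 31 days (124 − 31 = 93 remain).
August has 31 days (93 − 31 = 62 remain).
September has 30 days (62 − 30 = 32 remain).
October has 31 days (32 − 31 = 1 remain).
1 into November → November 1.

1 November 1995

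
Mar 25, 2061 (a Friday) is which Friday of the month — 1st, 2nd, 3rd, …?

Day 25 falls in week ⌈25/7⌉ of the month.
Days 1–7 hold the 1st Friday, 8–14 the 2nd, 15–21 the 3rd, 22–28 the 4th, 29–31 the 5th.
25 is in the range for the 4th.

4th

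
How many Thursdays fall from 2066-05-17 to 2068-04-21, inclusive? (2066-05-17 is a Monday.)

101

2066-05-17 is a Monday; the first Thursday on or after it is 2066-05-20 (3 days later).
From 2066-05-20 to 2068-04-21: 225 + 365 + 112 = 702 days (rest of 2066, 2067, to 2068-04-21 in 2068).
702 ÷ 7 = 100 full weeks with remainder 2, so 100 more Thursdays after the first → 101.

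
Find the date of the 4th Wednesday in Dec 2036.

Dec 24, 2036

The first Wednesday of Dec 2036 is Dec 3.
The 4th Wednesday is 3 weeks later: 3 + 21 = 24.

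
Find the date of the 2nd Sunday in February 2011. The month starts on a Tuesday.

13 February 2011

February 2011 begins on a Tuesday, so the first Sunday is February 6 (5 days later).
The 2nd Sunday is 1 weeks later: 6 + 7 = 13.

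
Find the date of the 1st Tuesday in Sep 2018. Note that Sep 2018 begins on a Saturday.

Sep 4, 2018

Sep 2018 begins on a Saturday, so the first Tuesday is Sep 4 (3 days later).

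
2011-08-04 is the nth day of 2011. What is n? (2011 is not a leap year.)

Days in months before August: 31 + 28 + 31 + 30 + 31 + 30 + 31 = 212.
Plus 4 days into August → day 216.

216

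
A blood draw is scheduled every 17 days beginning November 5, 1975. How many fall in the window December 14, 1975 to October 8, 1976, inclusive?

Occurrences land 17·i days after November 5, 1975 for i = 0, 1, 2, …
December 14, 1975 is 39 days after the start; 39 ÷ 17 = 2 remainder 5; since the remainder is 5, round up to i = 3. First occurrence in the window: #4 on December 26, 1975 (3×17 = 51 days in).
October 8, 1976 is 338 days after the start; 338 ÷ 17 = 19 remainder 15. Last occurrence in the window: #20 on September 23, 1976.
Occurrences #4 through #20: 17 in total.

17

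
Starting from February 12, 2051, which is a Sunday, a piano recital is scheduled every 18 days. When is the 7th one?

May 31, 2051

The 7th occurrence is 6 intervals after the first: 6 × 18 = 108 days after February 12, 2051.
February has 28 days — 16 days to the end of February leaves 92.
March has 31 days (61 left).
April has 30 days (31 left).
31 days into May → May 31, 2051.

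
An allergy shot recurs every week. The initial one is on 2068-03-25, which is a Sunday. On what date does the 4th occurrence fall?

The 4th occurrence is 3 intervals after the first: 3 × 7 = 21 days after 2068-03-25.
March has 31 days — 6 days to the end of March leaves 15.
15 days into April → 2068-04-15.

2068-04-15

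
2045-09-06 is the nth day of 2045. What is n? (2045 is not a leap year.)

Days in months before September: 31 + 28 + 31 + 30 + 31 + 30 + 31 + 31 = 243.
Plus 6 days into September → day 249.

249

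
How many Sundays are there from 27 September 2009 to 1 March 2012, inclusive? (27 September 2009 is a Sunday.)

27 September 2009 is a Sunday; the first Sunday on or after it is 27 September 2009.
From 27 September 2009 to 1 March 2012: 95 + 365 + 365 + 61 = 886 days (rest of 2009, 2010, 2011, to 1 March 2012 in 2012).
886 ÷ 7 = 126 full weeks with remainder 4, so 126 more Sundays after the first → 127.

127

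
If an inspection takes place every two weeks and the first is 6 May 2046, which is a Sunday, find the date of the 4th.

17 June 2046

The 4th occurrence is 3 intervals after the first: 3 × 14 = 42 days after 6 May 2046.
May has 31 days — 25 days to the end of May leaves 17.
17 days into June → 17 June 2046.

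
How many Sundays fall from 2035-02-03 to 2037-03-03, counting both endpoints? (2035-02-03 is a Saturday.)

109

2035-02-03 is a Saturday; the first Sunday on or after it is 2035-02-04 (1 day later).
From 2035-02-04 to 2037-03-03: 330 + 366 + 62 = 758 days (rest of 2035, 2036, to 2037-03-03 in 2037).
758 ÷ 7 = 108 full weeks with remainder 2, so 108 more Sundays after the first → 109.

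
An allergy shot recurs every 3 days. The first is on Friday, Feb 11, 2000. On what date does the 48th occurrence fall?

The 48th occurrence is 47 intervals after the first: 47 × 3 = 141 days after Feb 11, 2000.
Feb has 29 days — 18 days to the end of Feb leaves 123.
Mar has 31 days (92 left).
Apr has 30 days (62 left).
May has 31 days (31 left).
Jun has 30 days (1 left).
1 day into Jul → Jul 1, 2000.

Jul 1, 2000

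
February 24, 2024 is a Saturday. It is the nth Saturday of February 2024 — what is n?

Day 24 falls in week ⌈24/7⌉ of the month.
Days 1–7 hold the 1st Saturday, 8–14 the 2nd, 15–21 the 3rd, 22–28 the 4th, 29–31 the 5th.
24 is in the range for the 4th.

4th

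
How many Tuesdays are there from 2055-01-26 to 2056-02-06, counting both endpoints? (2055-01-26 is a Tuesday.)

2055-01-26 is a Tuesday; the first Tuesday on or after it is 2055-01-26.
From 2055-01-26 to 2056-02-06: 339 + 37 = 376 days (rest of 2055, to 2056-02-06 in 2056).
376 ÷ 7 = 53 full weeks with remainder 5, so 53 more Tuesdays after the first → 54.

54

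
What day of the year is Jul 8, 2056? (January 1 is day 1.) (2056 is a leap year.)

190

Days in months before Jul: 31 + 29 + 31 + 30 + 31 + 30 = 182.
Plus 8 days into Jul → day 190.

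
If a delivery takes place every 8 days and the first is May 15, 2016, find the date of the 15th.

Sep 4, 2016

The 15th occurrence is 14 intervals after the first: 14 × 8 = 112 days after May 15, 2016.
May has 31 days — 16 days to the end of May leaves 96.
Jun has 30 days (66 left).
Jul has 31 days (35 left).
Aug has 31 days (4 left).
4 days into Sep → Sep 4, 2016.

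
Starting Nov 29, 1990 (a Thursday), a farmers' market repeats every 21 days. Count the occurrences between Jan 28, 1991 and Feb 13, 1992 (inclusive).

19

Occurrences land 21·i days after Nov 29, 1990 for i = 0, 1, 2, …
Jan 28, 1991 is 60 days after the start; 60 ÷ 21 = 2 remainder 18; since the remainder is 18, round up to i = 3. First occurrence in the window: #4 on Jan 31, 1991 (3×21 = 63 days in).
Feb 13, 1992 is 441 days after the start; 441 ÷ 21 = 21 remainder 0. Last occurrence in the window: #22 on Feb 13, 1992.
Occurrences #4 through #22: 19 in total.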